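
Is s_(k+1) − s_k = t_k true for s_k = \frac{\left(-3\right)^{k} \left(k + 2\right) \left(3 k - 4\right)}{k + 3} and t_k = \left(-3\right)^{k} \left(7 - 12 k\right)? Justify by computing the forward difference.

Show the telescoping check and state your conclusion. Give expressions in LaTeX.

Invalid: residual \frac{\left(-3\right)^{k} \left(12 k^{2} + 32 k - 25\right)}{k^{2} + 7 k + 12} ≠ 0.

s_(k+1) = (-3)**(k + 1)*(k + 3)*(3*k - 1)/(k + 4)
s_(k+1) − s_k = (-3)**k*(-12*k**3 - 65*k**2 - 63*k + 59)/(k**2 + 7*k + 12)
(s_(k+1) − s_k) − t_k = (-3)**k*(12*k**2 + 32*k - 25)/(k**2 + 7*k + 12)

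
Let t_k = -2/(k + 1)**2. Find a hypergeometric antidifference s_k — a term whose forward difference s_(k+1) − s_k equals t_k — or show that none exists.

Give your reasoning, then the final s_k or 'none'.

r(k) = (k + 1)**2/(k + 2)**2 after simplifying.
A = k**2 + 2*k + 1, B = k**2 + 4*k + 4, C = 1.
f must satisfy (k**2 + 2*k + 1)·f(k+1) − (k**2 + 2*k + 1)·f(k) = 1.
Degrees (2,2,0) ⇒ d ≤ 0.
Generic f = c0 gives residual -1; -1 = 0 cannot hold, so t_k is not Gosper-summable.

none — t_k is not Gosper-summable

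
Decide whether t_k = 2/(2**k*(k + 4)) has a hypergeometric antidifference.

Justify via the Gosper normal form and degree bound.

Ratio r(k) = (k + 4)/(2*(k + 5)).
A = k/2 + 2, B = k + 5, C = 1.
f must satisfy (k/2 + 2)·f(k+1) − (k + 4)·f(k) = 1.
deg f ≤ -1 (via 1,1,0).
Negative degree bound (-1): no f exists, t_k not Gosper-summable.

No — t_k has no hypergeometric antidifference.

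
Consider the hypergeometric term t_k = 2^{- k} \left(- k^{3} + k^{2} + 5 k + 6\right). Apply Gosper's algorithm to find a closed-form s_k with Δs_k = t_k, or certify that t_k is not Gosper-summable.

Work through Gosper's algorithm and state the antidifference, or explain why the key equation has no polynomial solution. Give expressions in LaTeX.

Compute t_(k+1)/t_k: get (k**3/2 + k**2 - 2*k - 11/2)/(k**3 - k**2 - 5*k - 6).
So A=1/2 and B=1, with C=k**3 - k**2 - 5*k - 6.
Key eq: (1/2)·f(k+1) = (1)·f(k) + (k**3 - k**2 - 5*k - 6).
Bound: deg f ≤ 3.
Solving with deg f ≤ 3: f(k) = -2*(k**3 + 2*k**2 + 2*k - 1).
Get s_k = R·t_k = 2**(1 - k)*(k**3 + 2*k**2 + 2*k - 1) with R(k) = B(k−1)f(k)/C(k) = -2*(k**3 + 2*k**2 + 2*k - 1)/(k**3 - k**2 - 5*k - 6).
Verify: (-k**3 + k**2 + 5*k + 6)/2**k matches t_k.

s_k = 2^{1 - k} \left(k^{3} + 2 k^{2} + 2 k - 1\right)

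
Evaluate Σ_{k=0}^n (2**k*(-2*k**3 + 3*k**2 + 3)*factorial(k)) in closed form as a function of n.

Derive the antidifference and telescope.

Step 1: r(k) = 2*(k + 1)*(-2*(k + 1)**3 + 3*(k + 1)**2 + 3)/(-2*k**3 + 3*k**2 + 3).
So A=2*k + 2 and B=1, with C=k**3 - 3*k**2/2 - 3/2.
Key eq: (2*k + 2)·f(k+1) = (1)·f(k) + (k**3 - 3*k**2/2 - 3/2).
deg f ≤ 2 (via 1,0,3).
A polynomial solution: f(k) = (k - 3)*(k - 1)/2.
So s_k = (B(k−1)f/C)·t_k = ((k - 3)*(k - 1)/(2*k**3 - 3*k**2 - 3))·t_k = -2**k*(k - 3)*(k - 1)*factorial(k).
Δs = 2**k*(-2*k**3 + 3*k**2 + 3)*factorial(k), as required.
Evaluate: s_(n+1) = -2**(n + 1)*n*(n - 2)*factorial(n + 1); subtract s_(0) = -3 ⇒ S(n) = -2**(n + 1)*n**3*factorial(n) + 2**(n + 1)*n**2*factorial(n) + 2**(n + 2)*n*factorial(n) + 3.

S(n) = -2**(n + 1)*n**3*factorial(n) + 2**(n + 1)*n**2*factorial(n) + 2**(n + 2)*n*factorial(n) + 3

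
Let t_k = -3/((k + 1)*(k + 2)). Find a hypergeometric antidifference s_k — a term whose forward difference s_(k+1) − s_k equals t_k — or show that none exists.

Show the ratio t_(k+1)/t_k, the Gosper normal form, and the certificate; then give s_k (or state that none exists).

The ratio is (k + 1)/(k + 3).
So A=k + 1 and B=k + 3, with C=1.
Key eq: (k + 1)·f(k+1) = (k + 2)·f(k) + (1).
Bound: deg f ≤ 1.
Coefficient equations give f(k) = k.
So s_k = (B(k−1)f/C)·t_k = (k*(k + 2))·t_k = -3*k/(k + 1).
Check: Δs_k = -3/(k**2 + 3*k + 2). ✓

s_k = -3*k/(k + 1)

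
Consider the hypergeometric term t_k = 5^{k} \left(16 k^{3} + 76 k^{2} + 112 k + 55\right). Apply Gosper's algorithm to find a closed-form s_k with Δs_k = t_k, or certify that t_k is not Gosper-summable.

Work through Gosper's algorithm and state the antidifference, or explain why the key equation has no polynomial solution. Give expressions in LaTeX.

The ratio is 5*(16*k**3 + 124*k**2 + 312*k + 259)/(16*k**3 + 76*k**2 + 112*k + 55).
Normal form (A,B,C) = (5, 1, k**3 + 19*k**2/4 + 7*k + 55/16).
f must satisfy (5)·f(k+1) − (1)·f(k) = k**3 + 19*k**2/4 + 7*k + 55/16.
d = 3 from the (0,0,3) case.
Solve for f: f(k) = k*(4*k**2 + 4*k + 3)/16 (degree 3 ≤ 3).
R(k) = B(k−1)·f(k)/C(k) = k*(4*k**2 + 4*k + 3)/((2*k + 5)*(8*k**2 + 18*k + 11)); s_k = R·t_k = 5**k*k*(4*k**2 + 4*k + 3).
Verify: 5**k*(16*k**3 + 76*k**2 + 112*k + 55) matches t_k.

s_k = 5^{k} k \left(4 k^{2} + 4 k + 3\right)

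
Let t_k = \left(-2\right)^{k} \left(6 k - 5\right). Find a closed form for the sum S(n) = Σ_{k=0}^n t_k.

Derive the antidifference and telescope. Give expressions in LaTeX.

r(k) = 2*(-6*k - 1)/(6*k - 5) after simplifying.
Take A(k)=-2, B(k)=1, C(k)=k - 5/6.
f must satisfy (-2)·f(k+1) − (1)·f(k) = k - 5/6.
Bound: deg f ≤ 1.
Solve for f: f(k) = -(2*k - 3)/6 (degree 1 ≤ 1).
R(k) = B(k−1)·f(k)/C(k) = -(2*k - 3)/(6*k - 5); s_k = R·t_k = (-2)**k*(3 - 2*k).
s_(k+1) − s_k = (-2)**k*(6*k - 5) = t_k.
Σ_(k=0)^n t_k = s_(n+1) − s_(0) = ((-2)**(n + 1)*(1 - 2*n)) − (3), i.e. (-2)**(n + 1) + (-2)**(n + 2)*n - 3.

S(n) = \left(-2\right)^{n + 1} + \left(-2\right)^{n + 2} n - 3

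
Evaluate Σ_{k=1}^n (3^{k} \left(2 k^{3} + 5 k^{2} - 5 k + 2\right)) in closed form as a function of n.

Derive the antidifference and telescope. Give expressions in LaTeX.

r(k) = 3*(2*k**3 + 11*k**2 + 11*k + 4)/(2*k**3 + 5*k**2 - 5*k + 2) after simplifying.
A = 3, B = 1, C = k**3 + 5*k**2/2 - 5*k/2 + 1.
f must satisfy (3)·f(k+1) − (1)·f(k) = k**3 + 5*k**2/2 - 5*k/2 + 1.
deg f ≤ 3 (via 0,0,3).
Solve for f: f(k) = (k**3 - 2*k**2 - k + 4)/2 (degree 3 ≤ 3).
R(k) = B(k−1)·f(k)/C(k) = (k**3 - 2*k**2 - k + 4)/(2*k**3 + 5*k**2 - 5*k + 2); s_k = R·t_k = 3**k*(k**3 - 2*k**2 - k + 4).
Verify: 3**k*(2*k**3 + 5*k**2 - 5*k + 2) matches t_k.
Evaluate: s_(n+1) = 3**(n + 1)*(n**3 + n**2 - 2*n + 2); subtract s_(1) = 6 ⇒ S(n) = 3*3**n*n**3 + 3*3**n*n**2 - 6*3**n*n + 6*3**n - 6.

S(n) = 3 \cdot 3^{n} n^{3} + 3 \cdot 3^{n} n^{2} - 6 \cdot 3^{n} n + 6 \cdot 3^{n} - 6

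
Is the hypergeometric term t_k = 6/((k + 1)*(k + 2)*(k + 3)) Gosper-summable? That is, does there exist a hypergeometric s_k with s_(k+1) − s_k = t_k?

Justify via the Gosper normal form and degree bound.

The ratio is (k + 1)/(k + 4).
Gosper form: A/B · C(k+1)/C(k) with A=k + 1, B=k + 4, C=1.
Solve (k + 1)·f(k+1) − (k + 3)·f(k) = 1.
Degrees (1,1,0) ⇒ d ≤ 2.
A polynomial solution: f(k) = k*(k + 3)/4.
R(k) = B(k−1)·f(k)/C(k) = k*(k + 3)**2/4; s_k = R·t_k = 3*k*(k + 3)/(2*(k + 1)*(k + 2)).
Check: Δs_k = 6/(k**3 + 6*k**2 + 11*k + 6). ✓

Yes. s_k = 3*k*(k + 3)/(2*(k + 1)*(k + 2)).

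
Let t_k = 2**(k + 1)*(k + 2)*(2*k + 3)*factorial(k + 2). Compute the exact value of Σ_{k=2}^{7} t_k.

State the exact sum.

Σ = 14863564416

Step 1: r(k) = (k + 3)**2*(4*k + 10)/((k + 2)*(2*k + 3)).
So A=2*k + 6 and B=1, with C=k**2 + 7*k/2 + 3.
Key eq: (2*k + 6)·f(k+1) = (1)·f(k) + (k**2 + 7*k/2 + 3).
deg f ≤ 1 (via 1,0,2).
A polynomial solution: f(k) = k/2.
R(k) = B(k−1)·f(k)/C(k) = k/((k + 2)*(2*k + 3)); s_k = R·t_k = 2**(k + 1)*k*factorial(k + 2).
Check: Δs_k = 2**(k + 1)*(k + 2)*(2*k + 3)*factorial(k + 2). ✓
Telescoping: Σ = s_(8) − s_(2) = 14863564800 − (384) = 14863564416.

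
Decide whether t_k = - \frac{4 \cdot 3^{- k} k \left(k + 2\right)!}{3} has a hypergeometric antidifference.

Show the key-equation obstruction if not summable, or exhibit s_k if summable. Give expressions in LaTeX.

Yes. s_k = - 4 \cdot 3^{- k} \left(k + 2\right)!.

Compute t_(k+1)/t_k: get (k + 1)*(k + 3)/(3*k).
Normal form (A,B,C) = (k/3 + 1, 1, k).
Key eq: (k/3 + 1)·f(k+1) = (1)·f(k) + (k).
d = 0 from the (1,0,1) case.
Match coefficients ⇒ f(k) = 3.
Then R = B(k−1)f/C = 3/k, so s_k = R(k)·t_k = -4*factorial(k + 2)/3**k.
s_(k+1) − s_k = -4*k*factorial(k + 2)/(3*3**k) = t_k.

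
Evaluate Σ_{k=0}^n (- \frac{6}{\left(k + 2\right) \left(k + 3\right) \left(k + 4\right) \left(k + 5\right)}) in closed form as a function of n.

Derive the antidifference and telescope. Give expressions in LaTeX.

S(n) = \frac{- n^{3} - 12 n^{2} - 47 n - 36}{12 \left(n^{3} + 12 n^{2} + 47 n + 60\right)}

r(k) = (k + 2)/(k + 6) after simplifying.
Gosper form: A/B · C(k+1)/C(k) with A=k + 2, B=k + 6, C=1.
Set up (k + 2)·f(k+1) − (k + 5)·f(k) − (1) = 0.
deg f ≤ 3 (via 1,1,0).
Match coefficients ⇒ f(k) = k*(k**2 + 9*k + 26)/72.
Then R = B(k−1)f/C = k*(k + 5)*(k**2 + 9*k + 26)/72, so s_k = R(k)·t_k = k*(-k**2 - 9*k - 26)/(12*(k + 2)*(k + 3)*(k + 4)).
Δs = -6/(k**4 + 14*k**3 + 71*k**2 + 154*k + 120), as required.
Evaluate: s_(n+1) = (-n**3 - 12*n**2 - 47*n - 36)/(12*(n**3 + 12*n**2 + 47*n + 60)); subtract s_(0) = 0 ⇒ S(n) = (-n**3 - 12*n**2 - 47*n - 36)/(12*(n**3 + 12*n**2 + 47*n + 60)).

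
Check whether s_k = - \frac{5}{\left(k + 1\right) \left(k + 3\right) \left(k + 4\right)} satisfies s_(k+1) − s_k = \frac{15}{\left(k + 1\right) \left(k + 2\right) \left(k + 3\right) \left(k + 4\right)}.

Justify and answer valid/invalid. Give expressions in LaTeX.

s_(k+1) = -5/((k + 2)*(k + 4)*(k + 5))
s_(k+1) − s_k = 5*(3*k + 7)/(k**5 + 15*k**4 + 85*k**3 + 225*k**2 + 274*k + 120)
(s_(k+1) − s_k) − t_k = -40/(k**5 + 15*k**4 + 85*k**3 + 225*k**2 + 274*k + 120)

Invalid: residual - \frac{40}{k^{5} + 15 k^{4} + 85 k^{3} + 225 k^{2} + 274 k + 120} ≠ 0.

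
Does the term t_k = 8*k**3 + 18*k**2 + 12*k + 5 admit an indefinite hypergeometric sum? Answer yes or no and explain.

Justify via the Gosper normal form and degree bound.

Compute t_(k+1)/t_k: get (8*k**3 + 42*k**2 + 72*k + 43)/(8*k**3 + 18*k**2 + 12*k + 5).
A = 1, B = 1, C = k**3 + 9*k**2/4 + 3*k/2 + 5/8.
f must satisfy (1)·f(k+1) − (1)·f(k) = k**3 + 9*k**2/4 + 3*k/2 + 5/8.
From deg A=0, deg B=0, deg C=3: d=4.
Coefficient equations give f(k) = k*(2*k**3 + 2*k**2 - k + 2)/8.
Certificate R = B(k−1)f/C = k*(2*k**3 + 2*k**2 - k + 2)/(8*k**3 + 18*k**2 + 12*k + 5) gives s_k = k*(2*k**3 + 2*k**2 - k + 2).
Verify: 8*k**3 + 18*k**2 + 12*k + 5 matches t_k.

Yes. s_k = k*(2*k**3 + 2*k**2 - k + 2).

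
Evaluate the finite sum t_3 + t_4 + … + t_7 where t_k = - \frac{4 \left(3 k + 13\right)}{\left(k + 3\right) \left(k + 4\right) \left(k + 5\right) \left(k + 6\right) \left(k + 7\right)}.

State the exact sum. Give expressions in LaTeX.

Step 1: r(k) = (k + 3)*(3*k + 16)/((k + 8)*(3*k + 13)).
Factor: A=k + 3; B=k + 8; C=k + 13/3.
f must satisfy (k + 3)·f(k+1) − (k + 7)·f(k) = k + 13/3.
d = 4 from the (1,1,1) case.
Match coefficients ⇒ f(k) = k*(k + 4)*(k**2 + 14*k + 63)/270.
R(k) = B(k−1)·f(k)/C(k) = k*(k + 4)*(k + 7)*(k**2 + 14*k + 63)/(90*(3*k + 13)); s_k = R·t_k = 2*k*(-k**2 - 14*k - 63)/(45*(k**3 + 14*k**2 + 63*k + 90)).
Δs = 4*(-3*k - 13)/(k**5 + 25*k**4 + 245*k**3 + 1175*k**2 + 2754*k + 2520), as required.
Σ_(k=3)^(7) t_k = s_(8) − s_(3) = -1912/45045 − (-19/540) = -785/108108.

Σ = -785/108108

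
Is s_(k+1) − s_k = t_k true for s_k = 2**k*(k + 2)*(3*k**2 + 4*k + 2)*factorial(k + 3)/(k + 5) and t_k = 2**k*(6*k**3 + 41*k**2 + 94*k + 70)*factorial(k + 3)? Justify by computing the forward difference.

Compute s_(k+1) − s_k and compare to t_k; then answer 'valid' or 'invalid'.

Invalid: residual -3*2**k*(6*k**4 + 71*k**3 + 296*k**2 + 536*k + 348)*factorial(k + 3)/((k + 5)*(k + 6)) ≠ 0.

s_(k+1) = 2**(k + 1)*(k + 3)*(3*k**2 + 10*k + 9)*factorial(k + 4)/(k + 6)
s_(k+1) − s_k = 2**k*(6*k**5 + 89*k**4 + 512*k**3 + 1446*k**2 + 1982*k + 1056)*factorial(k + 3)/((k + 5)*(k + 6))
(s_(k+1) − s_k) − t_k = -3*2**k*(6*k**4 + 71*k**3 + 296*k**2 + 536*k + 348)*factorial(k + 3)/((k + 5)*(k + 6))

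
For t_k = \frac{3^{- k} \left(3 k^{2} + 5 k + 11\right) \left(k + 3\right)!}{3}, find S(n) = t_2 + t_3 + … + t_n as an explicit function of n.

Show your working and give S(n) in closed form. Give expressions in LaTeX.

The ratio is (k + 4)*(5*k + 3*(k + 1)**2 + 16)/(3*(3*k**2 + 5*k + 11)).
Factor: A=k/3 + 4/3; B=1; C=k**2 + 5*k/3 + 11/3.
Need (k/3 + 4/3)·f(k+1) − (1)·f(k) = k**2 + 5*k/3 + 11/3.
Bound: deg f ≤ 1.
Match coefficients ⇒ f(k) = 3*k - 1.
Then R = B(k−1)f/C = 3*(3*k - 1)/(3*k**2 + 5*k + 11), so s_k = R(k)·t_k = (3*k - 1)*factorial(k + 3)/3**k.
Verify: (3*k**2 + 5*k + 11)*factorial(k + 3)/(3*3**k) matches t_k.
Σ_(k=2)^n t_k = s_(n+1) − s_(2) = (3**(-n - 1)*(3*n + 2)*factorial(n + 4)) − (200/3), i.e. -200/3 + n*factorial(n + 4)/3**n + 2*factorial(n + 4)/(3*3**n).

S(n) = - \frac{200}{3} + 3^{- n} n \left(n + 4\right)! + \frac{2 \cdot 3^{- n} \left(n + 4\right)!}{3}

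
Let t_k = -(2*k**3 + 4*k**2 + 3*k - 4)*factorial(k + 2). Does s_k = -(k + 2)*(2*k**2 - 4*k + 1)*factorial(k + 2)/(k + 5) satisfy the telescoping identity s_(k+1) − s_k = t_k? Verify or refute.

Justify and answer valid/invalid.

s_(k+1) = -(k + 3)*(2*k**2 - 1)*factorial(k + 3)/(k + 6)
s_(k+1) − s_k = -(2*k**5 + 20*k**4 + 65*k**3 + 86*k**2 + k - 57)*factorial(k + 2)/((k + 5)*(k + 6))
(s_(k+1) − s_k) − t_k = 3*(2*k**4 + 14*k**3 + 21*k**2 + 15*k - 21)*factorial(k + 2)/((k + 5)*(k + 6))

Invalid: residual 3*(2*k**4 + 14*k**3 + 21*k**2 + 15*k - 21)*factorial(k + 2)/((k + 5)*(k + 6)) ≠ 0.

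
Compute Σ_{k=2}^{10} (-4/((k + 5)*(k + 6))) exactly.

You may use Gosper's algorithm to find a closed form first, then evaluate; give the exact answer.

The ratio is (k + 5)/(k + 7).
Factor: A=k + 5; B=k + 7; C=1.
f must satisfy (k + 5)·f(k+1) − (k + 6)·f(k) = 1.
deg f ≤ 1 (via 1,1,0).
Coefficient equations give f(k) = k/5.
Then R = B(k−1)f/C = k*(k + 6)/5, so s_k = R(k)·t_k = -4*k/(5*k + 25).
s_(k+1) − s_k = -4/(k**2 + 11*k + 30) = t_k.
Evaluate s at k=11 and k=2: -11/20 and -8/35; difference -9/28.

Σ = -9/28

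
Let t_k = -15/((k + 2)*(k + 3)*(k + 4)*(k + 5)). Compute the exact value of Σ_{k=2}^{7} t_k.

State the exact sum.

t_(k+1)/t_k = (k + 2)/(k + 6).
Gosper form: A/B · C(k+1)/C(k) with A=k + 2, B=k + 6, C=1.
Need (k + 2)·f(k+1) − (k + 5)·f(k) = 1.
From deg A=1, deg B=1, deg C=0: d=3.
Coefficient equations give f(k) = k*(k**2 + 9*k + 26)/72.
Certificate R = B(k−1)f/C = k*(k + 5)*(k**2 + 9*k + 26)/72 gives s_k = 5*k*(-k**2 - 9*k - 26)/(24*(k + 2)*(k + 3)*(k + 4)).
Verify: -15/(k**4 + 14*k**3 + 71*k**2 + 154*k + 120) matches t_k.
Evaluate s at k=8 and k=2: -9/44 and -1/6; difference -5/132.

Σ = -5/132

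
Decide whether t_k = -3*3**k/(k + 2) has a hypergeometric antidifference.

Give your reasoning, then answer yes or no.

No. Not Gosper-summable.

t_(k+1)/t_k = 3*(k + 2)/(k + 3).
Normal form (A,B,C) = (3*k + 6, k + 3, 1).
f must satisfy (3*k + 6)·f(k+1) − (k + 2)·f(k) = 1.
Degrees (1,1,0) ⇒ d ≤ -1.
Bound -1 < 0, so the key equation has no polynomial solution.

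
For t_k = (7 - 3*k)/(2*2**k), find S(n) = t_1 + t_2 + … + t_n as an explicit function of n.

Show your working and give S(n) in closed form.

t_(k+1)/t_k = (3*k - 4)/(2*(3*k - 7)).
A = 1/2, B = 1, C = k - 7/3.
Need (1/2)·f(k+1) − (1)·f(k) = k - 7/3.
Degrees (0,0,1) ⇒ d ≤ 1.
Coefficient equations give f(k) = -2*(3*k - 4)/3.
Then R = B(k−1)f/C = -2*(3*k - 4)/(3*k - 7), so s_k = R(k)·t_k = (3*k - 4)/2**k.
Δs = (7 - 3*k)/(2*2**k), as required.
Σ_(k=1)^n t_k = s_(n+1) − s_(1) = (2**(-n - 1)*(3*n - 1)) − (-1/2), i.e. 2**(-n - 1)*(2**n + 3*n - 1).

S(n) = 2**(-n - 1)*(2**n + 3*n - 1)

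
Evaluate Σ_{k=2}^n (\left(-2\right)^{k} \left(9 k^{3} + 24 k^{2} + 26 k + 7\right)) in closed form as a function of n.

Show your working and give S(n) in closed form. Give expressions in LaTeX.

S(n) = 6 \left(-2\right)^{n} n^{3} + 22 \left(-2\right)^{n} n^{2} + 26 \left(-2\right)^{n} n + 8 \left(-2\right)^{n} + 124

Step 1: r(k) = 2*(-9*k**3 - 51*k**2 - 101*k - 66)/(9*k**3 + 24*k**2 + 26*k + 7).
A = -2, B = 1, C = k**3 + 8*k**2/3 + 26*k/9 + 7/9.
f must satisfy (-2)·f(k+1) − (1)·f(k) = k**3 + 8*k**2/3 + 26*k/9 + 7/9.
Bound: deg f ≤ 3.
Coefficient equations give f(k) = -(3*k**3 + 2*k**2 - 1)/9.
Certificate R = B(k−1)f/C = -(3*k**3 + 2*k**2 - 1)/(9*k**3 + 24*k**2 + 26*k + 7) gives s_k = (-2)**k*(-3*k**3 - 2*k**2 + 1).
Check: Δs_k = (-2)**k*(9*k**3 + 24*k**2 + 26*k + 7). ✓
Σ_(k=2)^n t_k = s_(n+1) − s_(2) = (2*(-2)**n*(3*n**3 + 11*n**2 + 13*n + 4)) − (-124), i.e. 6*(-2)**n*n**3 + 22*(-2)**n*n**2 + 26*(-2)**n*n + 8*(-2)**n + 124.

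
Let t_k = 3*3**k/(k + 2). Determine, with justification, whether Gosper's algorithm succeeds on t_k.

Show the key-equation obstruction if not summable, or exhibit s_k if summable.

Compute t_(k+1)/t_k: get 3*(k + 2)/(k + 3).
Factor: A=3*k + 6; B=k + 3; C=1.
f must satisfy (3*k + 6)·f(k+1) − (k + 2)·f(k) = 1.
From deg A=1, deg B=1, deg C=0: d=-1.
d = -1 < 0 ⇒ no nonzero polynomial f; not summable.

No; the degree bound rules out any f.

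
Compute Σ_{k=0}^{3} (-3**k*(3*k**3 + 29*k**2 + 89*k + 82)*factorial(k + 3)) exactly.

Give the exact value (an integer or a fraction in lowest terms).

Σ = -13880148

t_(k+1)/t_k = 3*(3*k**4 + 50*k**3 + 308*k**2 + 827*k + 812)/(3*k**3 + 29*k**2 + 89*k + 82).
So A=3*k + 12 and B=1, with C=k**3 + 29*k**2/3 + 89*k/3 + 82/3.
Need (3*k + 12)·f(k+1) − (1)·f(k) = k**3 + 29*k**2/3 + 89*k/3 + 82/3.
d = 2 from the (1,0,3) case.
Solve for f: f(k) = (k**2 + 4*k + 2)/3 (degree 2 ≤ 2).
So s_k = (B(k−1)f/C)·t_k = ((k**2 + 4*k + 2)/(3*k**3 + 29*k**2 + 89*k + 82))·t_k = -3**k*(k**2 + 4*k + 2)*factorial(k + 3).
Δs = -3**k*(3*k**3 + 29*k**2 + 89*k + 82)*factorial(k + 3), as required.
Σ_(k=0)^(3) t_k = s_(4) − s_(0) = -13880160 − (-12) = -13880148.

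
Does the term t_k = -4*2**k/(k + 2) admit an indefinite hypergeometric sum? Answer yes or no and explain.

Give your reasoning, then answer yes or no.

No; the degree bound rules out any f.

Ratio r(k) = 2*(k + 2)/(k + 3).
Gosper form: A/B · C(k+1)/C(k) with A=2*k + 4, B=k + 3, C=1.
Need (2*k + 4)·f(k+1) − (k + 2)·f(k) = 1.
From deg A=1, deg B=1, deg C=0: d=-1.
deg f ≤ -1 is impossible — no certificate.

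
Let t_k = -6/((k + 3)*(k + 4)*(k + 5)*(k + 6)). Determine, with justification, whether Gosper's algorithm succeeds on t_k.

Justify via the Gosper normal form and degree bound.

Yes. s_k = k*(-k**2 - 12*k - 47)/(30*(k + 3)*(k + 4)*(k + 5)).

Step 1: r(k) = (k + 3)/(k + 7).
Factor: A=k + 3; B=k + 7; C=1.
Need (k + 3)·f(k+1) − (k + 6)·f(k) = 1.
d = 3 from the (1,1,0) case.
Solve for f: f(k) = k*(k**2 + 12*k + 47)/180 (degree 3 ≤ 3).
So s_k = (B(k−1)f/C)·t_k = (k*(k + 6)*(k**2 + 12*k + 47)/180)·t_k = k*(-k**2 - 12*k - 47)/(30*(k + 3)*(k + 4)*(k + 5)).
Δs = -6/(k**4 + 18*k**3 + 119*k**2 + 342*k + 360), as required.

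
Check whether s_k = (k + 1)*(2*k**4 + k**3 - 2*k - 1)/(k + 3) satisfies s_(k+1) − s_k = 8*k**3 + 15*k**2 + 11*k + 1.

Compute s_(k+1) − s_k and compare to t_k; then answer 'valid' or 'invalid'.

s_(k+1) = -(k + 2)*(2*k - 2*(k + 1)**4 - (k + 1)**3 + 3)/(k + 4)
s_(k+1) − s_k = (8*k**5 + 59*k**4 + 136*k**3 + 146*k**2 + 67*k + 4)/(k**2 + 7*k + 12)
(s_(k+1) − s_k) − t_k = 4*(-3*k**4 - 19*k**3 - 28*k**2 - 18*k - 2)/(k**2 + 7*k + 12)

Invalid: residual 4*(-3*k**4 - 19*k**3 - 28*k**2 - 18*k - 2)/(k**2 + 7*k + 12) ≠ 0.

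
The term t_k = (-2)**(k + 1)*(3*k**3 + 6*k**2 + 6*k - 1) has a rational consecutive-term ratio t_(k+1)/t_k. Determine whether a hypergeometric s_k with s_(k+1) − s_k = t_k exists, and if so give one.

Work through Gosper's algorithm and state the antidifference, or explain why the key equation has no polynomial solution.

t_(k+1)/t_k = 2*(-3*k**3 - 15*k**2 - 27*k - 14)/(3*k**3 + 6*k**2 + 6*k - 1).
Take A(k)=-2, B(k)=1, C(k)=k**3 + 2*k**2 + 2*k - 1/3.
Solve (-2)·f(k+1) − (1)·f(k) = k**3 + 2*k**2 + 2*k - 1/3.
deg f ≤ 3 (via 0,0,3).
A polynomial solution: f(k) = -(k - 1)*(k**2 + k + 1)/3.
Certificate R = B(k−1)f/C = -(k - 1)*(k**2 + k + 1)/(3*k**3 + 6*k**2 + 6*k - 1) gives s_k = (-2)**(k + 1)*(1 - k**3).
Check: Δs_k = (-2)**(k + 1)*(k**3 + 2*(k + 1)**3 - 3). ✓

s_k = (-2)**(k + 1)*(1 - k**3)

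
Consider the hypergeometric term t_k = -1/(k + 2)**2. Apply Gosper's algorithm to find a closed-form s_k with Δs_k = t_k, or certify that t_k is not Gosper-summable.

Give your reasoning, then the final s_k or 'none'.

none — t_k is not Gosper-summable

The ratio is (k + 2)**2/(k + 3)**2.
So A=k**2 + 4*k + 4 and B=k**2 + 6*k + 9, with C=1.
Need (k**2 + 4*k + 4)·f(k+1) − (k**2 + 4*k + 4)·f(k) = 1.
Degrees (2,2,0) ⇒ d ≤ 0.
Generic f = c0 gives residual -1; -1 = 0 cannot hold, so t_k is not Gosper-summable.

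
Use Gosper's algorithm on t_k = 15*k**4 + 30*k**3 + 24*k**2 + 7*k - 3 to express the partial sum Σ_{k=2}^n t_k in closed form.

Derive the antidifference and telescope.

Compute t_(k+1)/t_k: get (15*k**4 + 90*k**3 + 204*k**2 + 205*k + 73)/(15*k**4 + 30*k**3 + 24*k**2 + 7*k - 3).
Factor: A=1; B=1; C=k**4 + 2*k**3 + 8*k**2/5 + 7*k/15 - 1/5.
Key eq: (1)·f(k+1) = (1)·f(k) + (k**4 + 2*k**3 + 8*k**2/5 + 7*k/15 - 1/5).
Bound: deg f ≤ 5.
Match coefficients ⇒ f(k) = k*(3*k**4 - 2*k**2 - k - 3)/15.
So s_k = (B(k−1)f/C)·t_k = (k*(3*k**4 - 2*k**2 - k - 3)/(15*k**4 + 30*k**3 + 24*k**2 + 7*k - 3))·t_k = k*(3*k**4 - 2*k**2 - k - 3).
Verify: 15*k**4 + 30*k**3 + 24*k**2 + 7*k - 3 matches t_k.
Σ_(k=2)^n t_k = s_(n+1) − s_(2) = (3*n**5 + 15*n**4 + 28*n**3 + 23*n**2 + 4*n - 3) − (70), i.e. 3*n**5 + 15*n**4 + 28*n**3 + 23*n**2 + 4*n - 73.

S(n) = 3*n**5 + 15*n**4 + 28*n**3 + 23*n**2 + 4*n - 73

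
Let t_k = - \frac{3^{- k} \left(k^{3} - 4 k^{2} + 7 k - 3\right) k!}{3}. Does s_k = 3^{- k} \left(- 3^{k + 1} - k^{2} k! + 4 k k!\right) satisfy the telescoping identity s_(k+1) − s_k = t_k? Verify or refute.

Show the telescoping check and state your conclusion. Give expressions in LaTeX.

s_(k+1) = (-9*3**k - k**3*factorial(k) + k**2*factorial(k) + 5*k*factorial(k) + 3*factorial(k))/(3*3**k)
s_(k+1) − s_k = -(k**3 - 4*k**2 + 7*k - 3)*factorial(k)/(3*3**k)
(s_(k+1) − s_k) − t_k = 0

Valid: the claim telescopes to t_k.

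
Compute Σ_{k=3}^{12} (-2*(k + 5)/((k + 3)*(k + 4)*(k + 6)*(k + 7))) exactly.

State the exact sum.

r(k) = (k + 3)*(k + 6)**2/((k + 5)**2*(k + 8)) after simplifying.
Factor: A=k + 3; B=k + 8; C=k**2 + 10*k + 25.
Solve (k + 3)·f(k+1) − (k + 7)·f(k) = k**2 + 10*k + 25.
Bound: deg f ≤ 4.
Coefficient equations give f(k) = k*(k + 4)*(k + 5)*(k + 9)/36.
Get s_k = R·t_k = k*(-k - 9)/(18*(k**2 + 9*k + 18)) with R(k) = B(k−1)f(k)/C(k) = k*(k + 4)*(k + 7)*(k + 9)/(36*(k + 5)).
Verify: 2*(-k - 5)/(k**4 + 20*k**3 + 145*k**2 + 450*k + 504) matches t_k.
Telescoping: Σ = s_(13) − s_(3) = -143/2736 − (-1/27) = -125/8208.

Σ = -125/8208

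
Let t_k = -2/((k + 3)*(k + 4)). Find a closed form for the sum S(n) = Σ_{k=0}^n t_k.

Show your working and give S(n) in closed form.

S(n) = 2*(-n - 1)/(3*(n + 4))

The ratio is (k + 3)/(k + 5).
Normal form (A,B,C) = (k + 3, k + 5, 1).
f must satisfy (k + 3)·f(k+1) − (k + 4)·f(k) = 1.
Degrees (1,1,0) ⇒ d ≤ 1.
Match coefficients ⇒ f(k) = k/3.
So s_k = (B(k−1)f/C)·t_k = (k*(k + 4)/3)·t_k = -2*k/(3*k + 9).
Check: Δs_k = -2/(k**2 + 7*k + 12). ✓
Evaluate: s_(n+1) = 2*(-n - 1)/(3*(n + 4)); subtract s_(0) = 0 ⇒ S(n) = 2*(-n - 1)/(3*(n + 4)).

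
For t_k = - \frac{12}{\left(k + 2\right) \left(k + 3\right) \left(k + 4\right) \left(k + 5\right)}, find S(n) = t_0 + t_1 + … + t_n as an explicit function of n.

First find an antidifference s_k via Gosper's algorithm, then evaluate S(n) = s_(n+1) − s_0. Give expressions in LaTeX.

Ratio r(k) = (k + 2)/(k + 6).
Factor: A=k + 2; B=k + 6; C=1.
f must satisfy (k + 2)·f(k+1) − (k + 5)·f(k) = 1.
deg f ≤ 3 (via 1,1,0).
Match coefficients ⇒ f(k) = k*(k**2 + 9*k + 26)/72.
Then R = B(k−1)f/C = k*(k + 5)*(k**2 + 9*k + 26)/72, so s_k = R(k)·t_k = k*(-k**2 - 9*k - 26)/(6*(k + 2)*(k + 3)*(k + 4)).
Verify: -12/(k**4 + 14*k**3 + 71*k**2 + 154*k + 120) matches t_k.
Telescope: S(n) = s_(n+1) − s_(0) = (-n**3 - 12*n**2 - 47*n - 36)/(6*(n**3 + 12*n**2 + 47*n + 60)) − (0) = (-n**3 - 12*n**2 - 47*n - 36)/(6*(n**3 + 12*n**2 + 47*n + 60)).

S(n) = \frac{- n^{3} - 12 n^{2} - 47 n - 36}{6 \left(n^{3} + 12 n^{2} + 47 n + 60\right)}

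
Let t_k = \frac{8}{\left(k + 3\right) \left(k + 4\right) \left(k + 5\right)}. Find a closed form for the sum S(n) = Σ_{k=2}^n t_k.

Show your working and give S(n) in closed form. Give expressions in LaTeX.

S(n) = \frac{2 \left(n^{2} + 9 n - 10\right)}{15 \left(n^{2} + 9 n + 20\right)}

The ratio is (k + 3)/(k + 6).
Factor: A=k + 3; B=k + 6; C=1.
Key eq: (k + 3)·f(k+1) = (k + 5)·f(k) + (1).
From deg A=1, deg B=1, deg C=0: d=2.
Solve for f: f(k) = k*(k + 7)/24 (degree 2 ≤ 2).
Certificate R = B(k−1)f/C = k*(k + 5)*(k + 7)/24 gives s_k = k*(k + 7)/(3*(k + 3)*(k + 4)).
Δs = 8/(k**3 + 12*k**2 + 47*k + 60), as required.
Telescope: S(n) = s_(n+1) − s_(2) = (n**2 + 9*n + 8)/(3*(n**2 + 9*n + 20)) − (1/5) = 2*(n**2 + 9*n - 10)/(15*(n**2 + 9*n + 20)).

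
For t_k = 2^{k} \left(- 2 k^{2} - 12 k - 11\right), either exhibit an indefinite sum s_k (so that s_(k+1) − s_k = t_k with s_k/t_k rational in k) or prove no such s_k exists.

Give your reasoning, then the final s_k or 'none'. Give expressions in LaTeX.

s_k = 2^{k} \left(- 2 k^{2} - 4 k + 1\right)

t_(k+1)/t_k = 2*(2*k**2 + 16*k + 25)/(2*k**2 + 12*k + 11).
Gosper form: A/B · C(k+1)/C(k) with A=2, B=1, C=k**2 + 6*k + 11/2.
Solve (2)·f(k+1) − (1)·f(k) = k**2 + 6*k + 11/2.
From deg A=0, deg B=0, deg C=2: d=2.
Solving with deg f ≤ 2: f(k) = (2*k**2 + 4*k - 1)/2.
Certificate R = B(k−1)f/C = (2*k**2 + 4*k - 1)/(2*k**2 + 12*k + 11) gives s_k = 2**k*(-2*k**2 - 4*k + 1).
s_(k+1) − s_k = 2**k*(-2*k**2 - 12*k - 11) = t_k.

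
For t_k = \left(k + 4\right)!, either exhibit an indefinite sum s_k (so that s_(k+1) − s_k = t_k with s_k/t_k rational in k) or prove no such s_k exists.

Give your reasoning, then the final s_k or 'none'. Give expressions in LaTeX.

not Gosper-summable; s_k does not exist

Compute t_(k+1)/t_k: get k + 5.
Factor: A=k + 5; B=1; C=1.
Solve (k + 5)·f(k+1) − (1)·f(k) = 1.
Degrees (1,0,0) ⇒ d ≤ -1.
d = -1 < 0 ⇒ no nonzero polynomial f; not summable.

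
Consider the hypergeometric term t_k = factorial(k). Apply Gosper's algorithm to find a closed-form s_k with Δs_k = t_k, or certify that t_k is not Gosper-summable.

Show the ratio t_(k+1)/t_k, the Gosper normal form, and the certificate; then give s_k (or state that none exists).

none (Gosper's algorithm certifies no s_k)

Step 1: r(k) = k + 1.
Take A(k)=k + 1, B(k)=1, C(k)=1.
Solve (k + 1)·f(k+1) − (1)·f(k) = 1.
Degrees (1,0,0) ⇒ d ≤ -1.
Bound -1 < 0, so the key equation has no polynomial solution.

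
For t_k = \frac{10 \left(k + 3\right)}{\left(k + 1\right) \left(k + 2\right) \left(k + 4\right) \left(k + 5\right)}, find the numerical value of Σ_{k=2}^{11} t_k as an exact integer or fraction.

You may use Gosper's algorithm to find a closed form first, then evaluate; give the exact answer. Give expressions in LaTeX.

Σ = 475/1872

Compute t_(k+1)/t_k: get (k + 1)*(k + 4)**2/((k + 3)**2*(k + 6)).
Factor: A=k + 1; B=k + 6; C=k**2 + 6*k + 9.
Need (k + 1)·f(k+1) − (k + 5)·f(k) = k**2 + 6*k + 9.
d = 4 from the (1,1,2) case.
Match coefficients ⇒ f(k) = k*(k + 2)*(k + 3)*(k + 5)/8.
Get s_k = R·t_k = 5*k*(k + 5)/(4*(k**2 + 5*k + 4)) with R(k) = B(k−1)f(k)/C(k) = k*(k + 2)*(k + 5)**2/(8*(k + 3)).
s_(k+1) − s_k = 10*(k + 3)/(k**4 + 12*k**3 + 49*k**2 + 78*k + 40) = t_k.
Sum = s_(12) − s_(2); s_(12) = 255/208, s_(2) = 35/36 ⇒ 475/1872.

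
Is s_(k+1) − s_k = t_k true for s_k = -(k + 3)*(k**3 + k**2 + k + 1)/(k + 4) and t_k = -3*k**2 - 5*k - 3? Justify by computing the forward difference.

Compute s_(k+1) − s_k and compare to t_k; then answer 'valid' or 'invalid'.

s_(k+1) = -(k + 4)*(k + (k + 1)**3 + (k + 1)**2 + 2)/(k + 5)
s_(k+1) − s_k = (-3*k**4 - 30*k**3 - 92*k**2 - 105*k - 49)/(k**2 + 9*k + 20)
(s_(k+1) − s_k) − t_k = (2*k**3 + 16*k**2 + 22*k + 11)/(k**2 + 9*k + 20)

Invalid: residual (2*k**3 + 16*k**2 + 22*k + 11)/(k**2 + 9*k + 20) ≠ 0.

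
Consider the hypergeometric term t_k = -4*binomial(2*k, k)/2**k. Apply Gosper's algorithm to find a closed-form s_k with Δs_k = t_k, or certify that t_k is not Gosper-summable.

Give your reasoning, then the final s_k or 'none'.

Step 1: r(k) = (2*k + 1)/(k + 1).
Take A(k)=2*k + 1, B(k)=k + 1, C(k)=1.
f must satisfy (2*k + 1)·f(k+1) − (k)·f(k) = 1.
d = -1 from the (1,1,0) case.
Bound -1 < 0, so the key equation has no polynomial solution.

none — t_k is not Gosper-summable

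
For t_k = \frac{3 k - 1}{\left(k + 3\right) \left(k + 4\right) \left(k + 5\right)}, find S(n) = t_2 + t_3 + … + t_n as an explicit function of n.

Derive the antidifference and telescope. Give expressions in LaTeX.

Step 1: r(k) = (k + 3)*(3*k + 2)/((k + 6)*(3*k - 1)).
Take A(k)=k + 3, B(k)=k + 6, C(k)=k - 1/3.
f must satisfy (k + 3)·f(k+1) − (k + 5)·f(k) = k - 1/3.
d = 2 from the (1,1,1) case.
Coefficient equations give f(k) = k*(k - 2)/9.
R(k) = B(k−1)·f(k)/C(k) = k*(k - 2)*(k + 5)/(3*(3*k - 1)); s_k = R·t_k = k*(k - 2)/(3*(k + 3)*(k + 4)).
Verify: (3*k - 1)/(k**3 + 12*k**2 + 47*k + 60) matches t_k.
Evaluate: s_(n+1) = (n**2 - 1)/(3*(n**2 + 9*n + 20)); subtract s_(2) = 0 ⇒ S(n) = (n**2 - 1)/(3*(n**2 + 9*n + 20)).

S(n) = \frac{n^{2} - 1}{3 \left(n^{2} + 9 n + 20\right)}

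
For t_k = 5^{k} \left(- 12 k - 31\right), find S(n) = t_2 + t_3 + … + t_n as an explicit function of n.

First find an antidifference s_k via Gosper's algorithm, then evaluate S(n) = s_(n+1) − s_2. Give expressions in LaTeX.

r(k) = 5*(12*k + 43)/(12*k + 31) after simplifying.
A = 5, B = 1, C = k + 31/12.
Key eq: (5)·f(k+1) = (1)·f(k) + (k + 31/12).
d = 1 from the (0,0,1) case.
A polynomial solution: f(k) = (3*k + 4)/12.
Certificate R = B(k−1)f/C = (3*k + 4)/(12*k + 31) gives s_k = 5**k*(-3*k - 4).
Verify: 5**k*(-12*k - 31) matches t_k.
Evaluate: s_(n+1) = 5**(n + 1)*(-3*n - 7); subtract s_(2) = -250 ⇒ S(n) = -15*5**n*n - 35*5**n + 250.

S(n) = - 15 \cdot 5^{n} n - 35 \cdot 5^{n} + 250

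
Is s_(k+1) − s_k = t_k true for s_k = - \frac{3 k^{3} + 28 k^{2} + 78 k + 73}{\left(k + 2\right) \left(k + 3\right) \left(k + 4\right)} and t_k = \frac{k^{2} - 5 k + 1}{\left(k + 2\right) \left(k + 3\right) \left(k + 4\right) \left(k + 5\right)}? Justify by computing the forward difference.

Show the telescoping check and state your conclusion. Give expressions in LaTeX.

s_(k+1) = (-78*k - 3*(k + 1)**3 - 28*(k + 1)**2 - 151)/((k + 3)*(k + 4)*(k + 5))
s_(k+1) − s_k = (k**2 - 5*k + 1)/(k**4 + 14*k**3 + 71*k**2 + 154*k + 120)
(s_(k+1) − s_k) − t_k = 0

valid; difference matches t_k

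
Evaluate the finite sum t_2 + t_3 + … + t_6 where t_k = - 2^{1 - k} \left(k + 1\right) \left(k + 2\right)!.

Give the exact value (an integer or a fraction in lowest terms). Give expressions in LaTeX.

r(k) = (k + 2)*(k + 3)/(2*(k + 1)) after simplifying.
Gosper form: A/B · C(k+1)/C(k) with A=k/2 + 3/2, B=1, C=k + 1.
Need (k/2 + 3/2)·f(k+1) − (1)·f(k) = k + 1.
deg f ≤ 0 (via 1,0,1).
Coefficient equations give f(k) = 2.
Certificate R = B(k−1)f/C = 2/(k + 1) gives s_k = -2**(2 - k)*factorial(k + 2).
Check: Δs_k = -2**(1 - k)*(k + 1)*factorial(k + 2). ✓
Σ_(k=2)^(6) t_k = s_(7) − s_(2) = -11340 − (-24) = -11316.

Σ = -11316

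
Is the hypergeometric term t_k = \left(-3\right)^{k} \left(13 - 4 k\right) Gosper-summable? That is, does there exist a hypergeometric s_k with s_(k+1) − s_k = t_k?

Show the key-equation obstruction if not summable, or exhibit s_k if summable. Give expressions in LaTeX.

Ratio r(k) = 3*(9 - 4*k)/(4*k - 13).
Normal form (A,B,C) = (-3, 1, k - 13/4).
Solve (-3)·f(k+1) − (1)·f(k) = k - 13/4.
From deg A=0, deg B=0, deg C=1: d=1.
Match coefficients ⇒ f(k) = -(k - 4)/4.
Certificate R = B(k−1)f/C = -(k - 4)/(4*k - 13) gives s_k = (-3)**k*(k - 4).
Δs = (-3)**k*(13 - 4*k), as required.

Yes. s_k = \left(-3\right)^{k} \left(k - 4\right).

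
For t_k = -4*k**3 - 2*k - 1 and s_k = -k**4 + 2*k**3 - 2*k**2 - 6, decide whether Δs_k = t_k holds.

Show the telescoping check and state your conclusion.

s_(k+1) = -(k + 1)**4 + 2*(k + 1)**3 - 2*(k + 1)**2 - 6
s_(k+1) − s_k = -4*k**3 - 2*k - 1
(s_(k+1) − s_k) − t_k = 0

valid (s_(k+1) − s_k reduces to t_k)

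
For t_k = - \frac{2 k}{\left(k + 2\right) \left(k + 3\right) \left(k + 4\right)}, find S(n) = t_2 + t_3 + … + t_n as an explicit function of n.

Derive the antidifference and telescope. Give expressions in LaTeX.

Ratio r(k) = (k + 1)*(k + 2)/(k*(k + 5)).
So A=k + 2 and B=k + 5, with C=k.
Need (k + 2)·f(k+1) − (k + 4)·f(k) = k.
d = 2 from the (1,1,1) case.
Match coefficients ⇒ f(k) = k*(k - 1)/6.
R(k) = B(k−1)·f(k)/C(k) = (k - 1)*(k + 4)/6; s_k = R·t_k = k*(1 - k)/(3*(k + 2)*(k + 3)).
Δs = -2*k/(k**3 + 9*k**2 + 26*k + 24), as required.
Telescope: S(n) = s_(n+1) − s_(2) = n*(-n - 1)/(3*(n**2 + 7*n + 12)) − (-1/30) = (-3*n**2 - n + 4)/(10*(n**2 + 7*n + 12)).

S(n) = \frac{- 3 n^{2} - n + 4}{10 \left(n^{2} + 7 n + 12\right)}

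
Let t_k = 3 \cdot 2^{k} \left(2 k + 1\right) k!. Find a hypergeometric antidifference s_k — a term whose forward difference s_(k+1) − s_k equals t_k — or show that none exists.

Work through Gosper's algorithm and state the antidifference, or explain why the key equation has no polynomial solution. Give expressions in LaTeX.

Ratio r(k) = 2*(k + 1)*(2*k + 3)/(2*k + 1).
A = 2*k + 2, B = 1, C = k + 1/2.
Key eq: (2*k + 2)·f(k+1) = (1)·f(k) + (k + 1/2).
Degrees (1,0,1) ⇒ d ≤ 0.
Solve for f: f(k) = 1/2 (degree 0 ≤ 0).
Get s_k = R·t_k = 3*2**k*factorial(k) with R(k) = B(k−1)f(k)/C(k) = 1/(2*k + 1).
Check: Δs_k = 3*2**k*(2*k + 1)*factorial(k). ✓

s_k = 3 \cdot 2^{k} k!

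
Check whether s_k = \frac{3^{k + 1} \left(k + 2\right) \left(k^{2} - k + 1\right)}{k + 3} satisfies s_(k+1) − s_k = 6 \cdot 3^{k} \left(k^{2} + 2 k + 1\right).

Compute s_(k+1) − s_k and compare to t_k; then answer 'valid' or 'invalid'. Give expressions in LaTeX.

s_(k+1) = -3**(k + 2)*(k + 3)*(k - (k + 1)**2)/(k + 4)
s_(k+1) − s_k = 3**(k + 1)*(2*k**4 + 16*k**3 + 45*k**2 + 47*k + 19)/(k**2 + 7*k + 12)
(s_(k+1) − s_k) − t_k = 3**(k + 1)*(-2*k**3 - 9*k**2 - 15*k - 5)/(k**2 + 7*k + 12)

Invalid: residual \frac{3^{k + 1} \left(- 2 k^{3} - 9 k^{2} - 15 k - 5\right)}{k^{2} + 7 k + 12} ≠ 0.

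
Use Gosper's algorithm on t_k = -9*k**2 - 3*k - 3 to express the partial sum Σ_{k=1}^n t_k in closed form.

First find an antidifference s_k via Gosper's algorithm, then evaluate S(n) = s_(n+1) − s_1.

S(n) = 3*n*(-n**2 - 2*n - 2)

Ratio r(k) = (k + 3*(k + 1)**2 + 2)/(3*k**2 + k + 1).
Take A(k)=1, B(k)=1, C(k)=k**2 + k/3 + 1/3.
Solve (1)·f(k+1) − (1)·f(k) = k**2 + k/3 + 1/3.
deg f ≤ 3 (via 0,0,2).
Coefficient equations give f(k) = k*(k**2 - k + 1)/3.
Then R = B(k−1)f/C = k*(k**2 - k + 1)/(3*k**2 + k + 1), so s_k = R(k)·t_k = 3*k*(-k**2 + k - 1).
Δs = -9*k**2 - 3*k - 3, as required.
s_(n+1) = -3*n**3 - 6*n**2 - 6*n - 3 and s_(1) = -3, so S(n) = 3*n*(-n**2 - 2*n - 2).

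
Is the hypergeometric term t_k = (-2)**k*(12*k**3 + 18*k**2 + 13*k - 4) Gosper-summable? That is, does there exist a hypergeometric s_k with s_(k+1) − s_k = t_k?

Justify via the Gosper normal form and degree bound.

Yes. s_k = (-2)**k*(-4*k**3 + 2*k**2 + k + 2).

The ratio is 2*(-12*k**3 - 54*k**2 - 85*k - 39)/(12*k**3 + 18*k**2 + 13*k - 4).
So A=-2 and B=1, with C=k**3 + 3*k**2/2 + 13*k/12 - 1/3.
Solve (-2)·f(k+1) − (1)·f(k) = k**3 + 3*k**2/2 + 13*k/12 - 1/3.
Bound: deg f ≤ 3.
Solving with deg f ≤ 3: f(k) = -(4*k**3 - 2*k**2 - k - 2)/12.
Then R = B(k−1)f/C = -(4*k**3 - 2*k**2 - k - 2)/(12*k**3 + 18*k**2 + 13*k - 4), so s_k = R(k)·t_k = (-2)**k*(-4*k**3 + 2*k**2 + k + 2).
Δs = (-2)**k*(12*k**3 + 18*k**2 + 13*k - 4), as required.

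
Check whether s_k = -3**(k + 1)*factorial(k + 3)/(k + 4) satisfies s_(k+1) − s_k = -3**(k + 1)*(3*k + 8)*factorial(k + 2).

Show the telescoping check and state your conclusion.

Invalid: residual 3**(k + 1)*(3*k**2 + 20*k + 31)*factorial(k + 2)/((k + 4)*(k + 5)) ≠ 0.

s_(k+1) = -3**(k + 2)*factorial(k + 4)/(k + 5)
s_(k+1) − s_k = -3**(k + 1)*(3*k**2 + 23*k + 43)*factorial(k + 3)/((k + 4)*(k + 5))
(s_(k+1) − s_k) − t_k = 3**(k + 1)*(3*k**2 + 20*k + 31)*factorial(k + 2)/((k + 4)*(k + 5))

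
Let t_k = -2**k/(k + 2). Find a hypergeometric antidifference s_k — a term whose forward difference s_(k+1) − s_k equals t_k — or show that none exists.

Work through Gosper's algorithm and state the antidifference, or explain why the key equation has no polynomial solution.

r(k) = 2*(k + 2)/(k + 3) after simplifying.
A = 2*k + 4, B = k + 3, C = 1.
f must satisfy (2*k + 4)·f(k+1) − (k + 2)·f(k) = 1.
d = -1 from the (1,1,0) case.
deg f ≤ -1 is impossible — no certificate.

not Gosper-summable; s_k does not exist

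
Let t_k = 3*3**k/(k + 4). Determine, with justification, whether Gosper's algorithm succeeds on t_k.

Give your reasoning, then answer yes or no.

No. Not Gosper-summable.

t_(k+1)/t_k = 3*(k + 4)/(k + 5).
So A=3*k + 12 and B=k + 5, with C=1.
Key eq: (3*k + 12)·f(k+1) = (k + 4)·f(k) + (1).
deg f ≤ -1 (via 1,1,0).
d = -1 < 0 ⇒ no nonzero polynomial f; not summable.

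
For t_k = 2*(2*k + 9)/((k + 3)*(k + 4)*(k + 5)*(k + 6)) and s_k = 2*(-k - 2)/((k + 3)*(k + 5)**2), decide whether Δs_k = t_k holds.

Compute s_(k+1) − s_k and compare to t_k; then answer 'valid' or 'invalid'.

Invalid: residual 6*(-3*k**2 - 29*k - 69)/(k**6 + 29*k**5 + 347*k**4 + 2191*k**3 + 7692*k**2 + 14220*k + 10800) ≠ 0.

s_(k+1) = 2*(-k - 3)/((k + 4)*(k + 6)**2)
s_(k+1) − s_k = 2*(2*k**3 + 22*k**2 + 72*k + 63)/(k**6 + 29*k**5 + 347*k**4 + 2191*k**3 + 7692*k**2 + 14220*k + 10800)
(s_(k+1) − s_k) − t_k = 6*(-3*k**2 - 29*k - 69)/(k**6 + 29*k**5 + 347*k**4 + 2191*k**3 + 7692*k**2 + 14220*k + 10800)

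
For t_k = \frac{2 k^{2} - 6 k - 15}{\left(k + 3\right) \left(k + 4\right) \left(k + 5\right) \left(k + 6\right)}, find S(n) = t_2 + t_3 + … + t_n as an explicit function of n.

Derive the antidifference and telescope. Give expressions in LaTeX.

S(n) = \frac{17 n^{3} - 165 n^{2} - 422 n + 570}{210 \left(n^{3} + 15 n^{2} + 74 n + 120\right)}

r(k) = (k + 3)*(6*k - 2*(k + 1)**2 + 21)/((k + 7)*(-2*k**2 + 6*k + 15)) after simplifying.
So A=k + 3 and B=k + 7, with C=k**2 - 3*k - 15/2.
Key eq: (k + 3)·f(k+1) = (k + 6)·f(k) + (k**2 - 3*k - 15/2).
Degrees (1,1,2) ⇒ d ≤ 3.
Match coefficients ⇒ f(k) = k*(k**2 - 108*k - 193)/120.
Get s_k = R·t_k = k*(k**2 - 108*k - 193)/(60*(k + 3)*(k + 4)*(k + 5)) with R(k) = B(k−1)f(k)/C(k) = k*(k + 6)*(k**2 - 108*k - 193)/(60*(2*k**2 - 6*k - 15)).
s_(k+1) − s_k = (2*k**2 - 6*k - 15)/(k**4 + 18*k**3 + 119*k**2 + 342*k + 360) = t_k.
s_(n+1) = (n**3 - 105*n**2 - 406*n - 300)/(60*(n**3 + 15*n**2 + 74*n + 120)) and s_(2) = -9/140, so S(n) = (17*n**3 - 165*n**2 - 422*n + 570)/(210*(n**3 + 15*n**2 + 74*n + 120)).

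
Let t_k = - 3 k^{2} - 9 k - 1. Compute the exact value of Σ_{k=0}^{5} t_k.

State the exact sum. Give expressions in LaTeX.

r(k) = (3*k**2 + 15*k + 13)/(3*k**2 + 9*k + 1) after simplifying.
Take A(k)=1, B(k)=1, C(k)=k**2 + 3*k + 1/3.
Set up (1)·f(k+1) − (1)·f(k) − (k**2 + 3*k + 1/3) = 0.
Bound: deg f ≤ 3.
Coefficient equations give f(k) = k*(k**2 + 3*k - 3)/3.
Then R = B(k−1)f/C = k*(k**2 + 3*k - 3)/(3*k**2 + 9*k + 1), so s_k = R(k)·t_k = k*(-k**2 - 3*k + 3).
Δs = -3*k**2 - 9*k - 1, as required.
Σ_(k=0)^(5) t_k = s_(6) − s_(0) = -306 − (0) = -306.

Σ = -306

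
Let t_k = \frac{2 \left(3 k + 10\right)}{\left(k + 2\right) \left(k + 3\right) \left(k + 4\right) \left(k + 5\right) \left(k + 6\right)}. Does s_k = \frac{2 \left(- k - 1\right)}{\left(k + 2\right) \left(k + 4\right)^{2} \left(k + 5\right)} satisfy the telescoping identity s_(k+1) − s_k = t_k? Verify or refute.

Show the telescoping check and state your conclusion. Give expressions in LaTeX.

Invalid: residual \frac{6 \left(- 4 k^{2} - 31 k - 58\right)}{k^{7} + 29 k^{6} + 355 k^{5} + 2375 k^{4} + 9364 k^{3} + 21716 k^{2} + 27360 k + 14400} ≠ 0.

s_(k+1) = 2*(-k - 2)/((k + 3)*(k + 5)**2*(k + 6))
s_(k+1) − s_k = 2*(3*k**3 + 25*k**2 + 57*k + 26)/(k**7 + 29*k**6 + 355*k**5 + 2375*k**4 + 9364*k**3 + 21716*k**2 + 27360*k + 14400)
(s_(k+1) − s_k) − t_k = 6*(-4*k**2 - 31*k - 58)/(k**7 + 29*k**6 + 355*k**5 + 2375*k**4 + 9364*k**3 + 21716*k**2 + 27360*k + 14400)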